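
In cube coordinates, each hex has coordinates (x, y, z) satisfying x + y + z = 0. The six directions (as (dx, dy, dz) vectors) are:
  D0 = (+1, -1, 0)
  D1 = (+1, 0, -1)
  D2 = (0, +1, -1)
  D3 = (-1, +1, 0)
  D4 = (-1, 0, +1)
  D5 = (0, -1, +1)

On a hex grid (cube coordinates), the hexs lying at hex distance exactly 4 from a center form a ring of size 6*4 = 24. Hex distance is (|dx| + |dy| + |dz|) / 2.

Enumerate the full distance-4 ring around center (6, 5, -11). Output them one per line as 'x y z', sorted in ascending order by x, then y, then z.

Answer: 2 5 -7
2 6 -8
2 7 -9
2 8 -10
2 9 -11
3 4 -7
3 9 -12
4 3 -7
4 9 -13
5 2 -7
5 9 -14
6 1 -7
6 9 -15
7 1 -8
7 8 -15
8 1 -9
8 7 -15
9 1 -10
9 6 -15
10 1 -11
10 2 -12
10 3 -13
10 4 -14
10 5 -15

Derivation:
Walk ring at distance 4 from (6, 5, -11):
Start at center + D4*4 = (2, 5, -7)
  hex 0: (2, 5, -7)
  hex 1: (3, 4, -7)
  hex 2: (4, 3, -7)
  hex 3: (5, 2, -7)
  hex 4: (6, 1, -7)
  hex 5: (7, 1, -8)
  hex 6: (8, 1, -9)
  hex 7: (9, 1, -10)
  hex 8: (10, 1, -11)
  hex 9: (10, 2, -12)
  hex 10: (10, 3, -13)
  hex 11: (10, 4, -14)
  hex 12: (10, 5, -15)
  hex 13: (9, 6, -15)
  hex 14: (8, 7, -15)
  hex 15: (7, 8, -15)
  hex 16: (6, 9, -15)
  hex 17: (5, 9, -14)
  hex 18: (4, 9, -13)
  hex 19: (3, 9, -12)
  hex 20: (2, 9, -11)
  hex 21: (2, 8, -10)
  hex 22: (2, 7, -9)
  hex 23: (2, 6, -8)
Sorted: 24 hexes.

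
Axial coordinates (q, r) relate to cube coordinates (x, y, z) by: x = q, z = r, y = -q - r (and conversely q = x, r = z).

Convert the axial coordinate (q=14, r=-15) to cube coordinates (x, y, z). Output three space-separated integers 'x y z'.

x = q = 14
z = r = -15
y = -x - z = -(14) - (-15) = 1

Answer: 14 1 -15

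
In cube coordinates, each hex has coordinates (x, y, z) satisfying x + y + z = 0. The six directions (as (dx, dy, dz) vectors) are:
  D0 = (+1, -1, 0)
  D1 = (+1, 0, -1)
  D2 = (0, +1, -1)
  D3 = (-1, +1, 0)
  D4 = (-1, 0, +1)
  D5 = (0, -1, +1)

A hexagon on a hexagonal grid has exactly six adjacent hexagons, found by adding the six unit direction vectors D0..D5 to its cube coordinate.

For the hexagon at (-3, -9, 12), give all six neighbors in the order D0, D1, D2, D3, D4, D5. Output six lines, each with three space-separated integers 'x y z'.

Center: (-3, -9, 12). Add each direction:
  D0: (-3, -9, 12) + (1, -1, 0) = (-2, -10, 12)
  D1: (-3, -9, 12) + (1, 0, -1) = (-2, -9, 11)
  D2: (-3, -9, 12) + (0, 1, -1) = (-3, -8, 11)
  D3: (-3, -9, 12) + (-1, 1, 0) = (-4, -8, 12)
  D4: (-3, -9, 12) + (-1, 0, 1) = (-4, -9, 13)
  D5: (-3, -9, 12) + (0, -1, 1) = (-3, -10, 13)

Answer: -2 -10 12
-2 -9 11
-3 -8 11
-4 -8 12
-4 -9 13
-3 -10 13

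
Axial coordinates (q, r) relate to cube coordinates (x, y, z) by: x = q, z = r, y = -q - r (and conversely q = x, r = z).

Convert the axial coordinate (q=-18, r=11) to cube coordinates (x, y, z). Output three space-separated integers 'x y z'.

Answer: -18 7 11

Derivation:
x = q = -18
z = r = 11
y = -x - z = -(-18) - (11) = 7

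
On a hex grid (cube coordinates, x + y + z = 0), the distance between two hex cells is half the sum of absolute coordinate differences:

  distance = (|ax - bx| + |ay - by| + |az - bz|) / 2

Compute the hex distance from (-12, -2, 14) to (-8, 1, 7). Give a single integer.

Answer: 7

Derivation:
|ax - bx| = |-12 - (-8)| = 4
|ay - by| = |-2 - 1| = 3
|az - bz| = |14 - 7| = 7
distance = (4 + 3 + 7) / 2 = 14 / 2 = 7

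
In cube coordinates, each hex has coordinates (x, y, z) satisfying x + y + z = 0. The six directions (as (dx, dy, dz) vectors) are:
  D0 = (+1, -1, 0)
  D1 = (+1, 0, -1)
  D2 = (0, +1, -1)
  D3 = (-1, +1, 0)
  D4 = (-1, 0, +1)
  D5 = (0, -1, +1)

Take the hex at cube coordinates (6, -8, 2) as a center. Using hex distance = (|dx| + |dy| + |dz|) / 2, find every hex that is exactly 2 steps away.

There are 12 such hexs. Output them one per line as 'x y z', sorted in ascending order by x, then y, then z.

Answer: 4 -8 4
4 -7 3
4 -6 2
5 -9 4
5 -6 1
6 -10 4
6 -6 0
7 -10 3
7 -7 0
8 -10 2
8 -9 1
8 -8 0

Derivation:
Walk ring at distance 2 from (6, -8, 2):
Start at center + D4*2 = (4, -8, 4)
  hex 0: (4, -8, 4)
  hex 1: (5, -9, 4)
  hex 2: (6, -10, 4)
  hex 3: (7, -10, 3)
  hex 4: (8, -10, 2)
  hex 5: (8, -9, 1)
  hex 6: (8, -8, 0)
  hex 7: (7, -7, 0)
  hex 8: (6, -6, 0)
  hex 9: (5, -6, 1)
  hex 10: (4, -6, 2)
  hex 11: (4, -7, 3)
Sorted: 12 hexes.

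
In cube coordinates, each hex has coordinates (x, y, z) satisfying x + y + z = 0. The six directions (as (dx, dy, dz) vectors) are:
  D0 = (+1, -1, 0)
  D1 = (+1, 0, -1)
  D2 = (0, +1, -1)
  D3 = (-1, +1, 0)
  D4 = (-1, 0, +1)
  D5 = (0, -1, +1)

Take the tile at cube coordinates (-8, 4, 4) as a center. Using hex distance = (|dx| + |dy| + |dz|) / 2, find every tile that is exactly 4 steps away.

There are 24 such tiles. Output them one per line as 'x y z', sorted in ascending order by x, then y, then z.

Answer: -12 4 8
-12 5 7
-12 6 6
-12 7 5
-12 8 4
-11 3 8
-11 8 3
-10 2 8
-10 8 2
-9 1 8
-9 8 1
-8 0 8
-8 8 0
-7 0 7
-7 7 0
-6 0 6
-6 6 0
-5 0 5
-5 5 0
-4 0 4
-4 1 3
-4 2 2
-4 3 1
-4 4 0

Derivation:
Walk ring at distance 4 from (-8, 4, 4):
Start at center + D4*4 = (-12, 4, 8)
  hex 0: (-12, 4, 8)
  hex 1: (-11, 3, 8)
  hex 2: (-10, 2, 8)
  hex 3: (-9, 1, 8)
  hex 4: (-8, 0, 8)
  hex 5: (-7, 0, 7)
  hex 6: (-6, 0, 6)
  hex 7: (-5, 0, 5)
  hex 8: (-4, 0, 4)
  hex 9: (-4, 1, 3)
  hex 10: (-4, 2, 2)
  hex 11: (-4, 3, 1)
  hex 12: (-4, 4, 0)
  hex 13: (-5, 5, 0)
  hex 14: (-6, 6, 0)
  hex 15: (-7, 7, 0)
  hex 16: (-8, 8, 0)
  hex 17: (-9, 8, 1)
  hex 18: (-10, 8, 2)
  hex 19: (-11, 8, 3)
  hex 20: (-12, 8, 4)
  hex 21: (-12, 7, 5)
  hex 22: (-12, 6, 6)
  hex 23: (-12, 5, 7)
Sorted: 24 hexes.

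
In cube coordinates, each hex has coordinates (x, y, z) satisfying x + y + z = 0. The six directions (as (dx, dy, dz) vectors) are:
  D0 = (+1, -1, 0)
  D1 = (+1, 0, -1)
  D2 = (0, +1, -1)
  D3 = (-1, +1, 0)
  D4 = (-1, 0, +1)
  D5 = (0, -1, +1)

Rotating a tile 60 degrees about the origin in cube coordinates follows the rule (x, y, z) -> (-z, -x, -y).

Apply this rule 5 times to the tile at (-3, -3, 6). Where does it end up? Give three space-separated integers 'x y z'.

Start: (-3, -3, 6)
Step 1: (-3, -3, 6) -> (-(6), -(-3), -(-3)) = (-6, 3, 3)
Step 2: (-6, 3, 3) -> (-(3), -(-6), -(3)) = (-3, 6, -3)
Step 3: (-3, 6, -3) -> (-(-3), -(-3), -(6)) = (3, 3, -6)
Step 4: (3, 3, -6) -> (-(-6), -(3), -(3)) = (6, -3, -3)
Step 5: (6, -3, -3) -> (-(-3), -(6), -(-3)) = (3, -6, 3)

Answer: 3 -6 3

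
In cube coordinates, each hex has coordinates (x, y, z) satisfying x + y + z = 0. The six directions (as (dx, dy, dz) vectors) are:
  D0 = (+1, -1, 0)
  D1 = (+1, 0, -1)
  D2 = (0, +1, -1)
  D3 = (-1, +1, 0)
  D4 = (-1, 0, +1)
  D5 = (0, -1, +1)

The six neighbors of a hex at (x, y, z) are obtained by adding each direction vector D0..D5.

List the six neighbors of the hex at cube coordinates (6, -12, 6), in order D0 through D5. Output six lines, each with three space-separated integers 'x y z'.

Center: (6, -12, 6). Add each direction:
  D0: (6, -12, 6) + (1, -1, 0) = (7, -13, 6)
  D1: (6, -12, 6) + (1, 0, -1) = (7, -12, 5)
  D2: (6, -12, 6) + (0, 1, -1) = (6, -11, 5)
  D3: (6, -12, 6) + (-1, 1, 0) = (5, -11, 6)
  D4: (6, -12, 6) + (-1, 0, 1) = (5, -12, 7)
  D5: (6, -12, 6) + (0, -1, 1) = (6, -13, 7)

Answer: 7 -13 6
7 -12 5
6 -11 5
5 -11 6
5 -12 7
6 -13 7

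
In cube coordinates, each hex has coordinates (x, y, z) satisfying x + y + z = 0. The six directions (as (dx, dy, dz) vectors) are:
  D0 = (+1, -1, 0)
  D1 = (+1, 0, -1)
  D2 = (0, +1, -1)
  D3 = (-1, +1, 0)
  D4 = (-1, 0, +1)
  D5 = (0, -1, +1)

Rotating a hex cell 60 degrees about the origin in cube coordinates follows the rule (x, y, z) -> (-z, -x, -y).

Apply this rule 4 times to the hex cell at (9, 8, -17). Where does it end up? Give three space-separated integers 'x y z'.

Start: (9, 8, -17)
Step 1: (9, 8, -17) -> (-(-17), -(9), -(8)) = (17, -9, -8)
Step 2: (17, -9, -8) -> (-(-8), -(17), -(-9)) = (8, -17, 9)
Step 3: (8, -17, 9) -> (-(9), -(8), -(-17)) = (-9, -8, 17)
Step 4: (-9, -8, 17) -> (-(17), -(-9), -(-8)) = (-17, 9, 8)

Answer: -17 9 8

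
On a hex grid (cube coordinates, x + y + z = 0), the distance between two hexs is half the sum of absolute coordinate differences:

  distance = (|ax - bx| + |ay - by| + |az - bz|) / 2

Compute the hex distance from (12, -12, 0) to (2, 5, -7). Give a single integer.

Answer: 17

Derivation:
|ax - bx| = |12 - 2| = 10
|ay - by| = |-12 - 5| = 17
|az - bz| = |0 - (-7)| = 7
distance = (10 + 17 + 7) / 2 = 34 / 2 = 17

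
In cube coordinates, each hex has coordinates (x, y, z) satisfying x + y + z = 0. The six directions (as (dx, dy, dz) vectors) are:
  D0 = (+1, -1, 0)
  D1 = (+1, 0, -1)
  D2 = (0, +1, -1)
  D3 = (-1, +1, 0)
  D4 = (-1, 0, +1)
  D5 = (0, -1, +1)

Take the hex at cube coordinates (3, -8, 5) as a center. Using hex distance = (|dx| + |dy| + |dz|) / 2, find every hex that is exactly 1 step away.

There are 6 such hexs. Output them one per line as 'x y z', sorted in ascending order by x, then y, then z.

Walk ring at distance 1 from (3, -8, 5):
Start at center + D4*1 = (2, -8, 6)
  hex 0: (2, -8, 6)
  hex 1: (3, -9, 6)
  hex 2: (4, -9, 5)
  hex 3: (4, -8, 4)
  hex 4: (3, -7, 4)
  hex 5: (2, -7, 5)
Sorted: 6 hexes.

Answer: 2 -8 6
2 -7 5
3 -9 6
3 -7 4
4 -9 5
4 -8 4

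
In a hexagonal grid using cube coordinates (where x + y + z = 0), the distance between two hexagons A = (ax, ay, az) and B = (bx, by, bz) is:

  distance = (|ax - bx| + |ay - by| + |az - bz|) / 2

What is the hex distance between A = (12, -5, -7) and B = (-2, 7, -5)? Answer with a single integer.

Answer: 14

Derivation:
|ax - bx| = |12 - (-2)| = 14
|ay - by| = |-5 - 7| = 12
|az - bz| = |-7 - (-5)| = 2
distance = (14 + 12 + 2) / 2 = 28 / 2 = 14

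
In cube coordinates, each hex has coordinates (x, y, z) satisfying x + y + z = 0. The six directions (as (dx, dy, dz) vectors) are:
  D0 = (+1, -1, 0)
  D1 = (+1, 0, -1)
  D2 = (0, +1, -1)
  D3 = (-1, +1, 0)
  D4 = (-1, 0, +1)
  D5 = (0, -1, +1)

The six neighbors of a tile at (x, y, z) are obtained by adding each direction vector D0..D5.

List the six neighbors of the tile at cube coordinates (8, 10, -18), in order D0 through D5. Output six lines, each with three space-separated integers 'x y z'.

Answer: 9 9 -18
9 10 -19
8 11 -19
7 11 -18
7 10 -17
8 9 -17

Derivation:
Center: (8, 10, -18). Add each direction:
  D0: (8, 10, -18) + (1, -1, 0) = (9, 9, -18)
  D1: (8, 10, -18) + (1, 0, -1) = (9, 10, -19)
  D2: (8, 10, -18) + (0, 1, -1) = (8, 11, -19)
  D3: (8, 10, -18) + (-1, 1, 0) = (7, 11, -18)
  D4: (8, 10, -18) + (-1, 0, 1) = (7, 10, -17)
  D5: (8, 10, -18) + (0, -1, 1) = (8, 9, -17)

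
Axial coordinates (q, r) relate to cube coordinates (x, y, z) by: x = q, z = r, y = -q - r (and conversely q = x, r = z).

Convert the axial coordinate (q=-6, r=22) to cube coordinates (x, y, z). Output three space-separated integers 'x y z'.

Answer: -6 -16 22

Derivation:
x = q = -6
z = r = 22
y = -x - z = -(-6) - (22) = -16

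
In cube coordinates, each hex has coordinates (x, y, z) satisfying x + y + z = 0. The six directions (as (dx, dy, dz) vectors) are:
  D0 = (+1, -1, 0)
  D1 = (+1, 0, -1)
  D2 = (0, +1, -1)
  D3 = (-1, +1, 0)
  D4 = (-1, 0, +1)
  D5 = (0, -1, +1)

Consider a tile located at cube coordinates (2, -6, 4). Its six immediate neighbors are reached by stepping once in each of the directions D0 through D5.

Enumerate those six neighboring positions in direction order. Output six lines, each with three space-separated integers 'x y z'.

Center: (2, -6, 4). Add each direction:
  D0: (2, -6, 4) + (1, -1, 0) = (3, -7, 4)
  D1: (2, -6, 4) + (1, 0, -1) = (3, -6, 3)
  D2: (2, -6, 4) + (0, 1, -1) = (2, -5, 3)
  D3: (2, -6, 4) + (-1, 1, 0) = (1, -5, 4)
  D4: (2, -6, 4) + (-1, 0, 1) = (1, -6, 5)
  D5: (2, -6, 4) + (0, -1, 1) = (2, -7, 5)

Answer: 3 -7 4
3 -6 3
2 -5 3
1 -5 4
1 -6 5
2 -7 5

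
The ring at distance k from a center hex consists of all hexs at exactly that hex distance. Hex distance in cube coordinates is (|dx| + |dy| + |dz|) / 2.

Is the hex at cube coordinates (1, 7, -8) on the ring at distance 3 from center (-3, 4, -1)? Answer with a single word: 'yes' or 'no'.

Answer: no

Derivation:
|px - cx| = |1 - (-3)| = 4
|py - cy| = |7 - 4| = 3
|pz - cz| = |-8 - (-1)| = 7
distance = (4+3+7)/2 = 14/2 = 7
radius = 3; distance != radius -> no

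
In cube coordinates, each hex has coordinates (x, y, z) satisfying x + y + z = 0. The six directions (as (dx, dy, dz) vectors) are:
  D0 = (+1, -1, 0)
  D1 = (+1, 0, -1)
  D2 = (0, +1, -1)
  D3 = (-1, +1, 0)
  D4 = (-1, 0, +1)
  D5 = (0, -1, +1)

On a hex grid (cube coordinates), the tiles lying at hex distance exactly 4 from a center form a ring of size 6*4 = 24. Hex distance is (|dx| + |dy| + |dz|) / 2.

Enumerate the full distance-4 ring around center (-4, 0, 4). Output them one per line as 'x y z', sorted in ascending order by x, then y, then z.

Answer: -8 0 8
-8 1 7
-8 2 6
-8 3 5
-8 4 4
-7 -1 8
-7 4 3
-6 -2 8
-6 4 2
-5 -3 8
-5 4 1
-4 -4 8
-4 4 0
-3 -4 7
-3 3 0
-2 -4 6
-2 2 0
-1 -4 5
-1 1 0
0 -4 4
0 -3 3
0 -2 2
0 -1 1
0 0 0

Derivation:
Walk ring at distance 4 from (-4, 0, 4):
Start at center + D4*4 = (-8, 0, 8)
  hex 0: (-8, 0, 8)
  hex 1: (-7, -1, 8)
  hex 2: (-6, -2, 8)
  hex 3: (-5, -3, 8)
  hex 4: (-4, -4, 8)
  hex 5: (-3, -4, 7)
  hex 6: (-2, -4, 6)
  hex 7: (-1, -4, 5)
  hex 8: (0, -4, 4)
  hex 9: (0, -3, 3)
  hex 10: (0, -2, 2)
  hex 11: (0, -1, 1)
  hex 12: (0, 0, 0)
  hex 13: (-1, 1, 0)
  hex 14: (-2, 2, 0)
  hex 15: (-3, 3, 0)
  hex 16: (-4, 4, 0)
  hex 17: (-5, 4, 1)
  hex 18: (-6, 4, 2)
  hex 19: (-7, 4, 3)
  hex 20: (-8, 4, 4)
  hex 21: (-8, 3, 5)
  hex 22: (-8, 2, 6)
  hex 23: (-8, 1, 7)
Sorted: 24 hexes.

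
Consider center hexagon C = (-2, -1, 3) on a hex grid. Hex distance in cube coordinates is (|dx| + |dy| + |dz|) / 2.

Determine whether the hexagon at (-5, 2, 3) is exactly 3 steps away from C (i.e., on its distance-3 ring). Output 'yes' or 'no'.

|px - cx| = |-5 - (-2)| = 3
|py - cy| = |2 - (-1)| = 3
|pz - cz| = |3 - 3| = 0
distance = (3+3+0)/2 = 6/2 = 3
radius = 3; distance == radius -> yes

Answer: yes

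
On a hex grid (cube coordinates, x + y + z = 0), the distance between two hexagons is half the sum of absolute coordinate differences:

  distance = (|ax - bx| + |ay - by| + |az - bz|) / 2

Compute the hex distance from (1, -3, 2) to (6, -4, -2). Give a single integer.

|ax - bx| = |1 - 6| = 5
|ay - by| = |-3 - (-4)| = 1
|az - bz| = |2 - (-2)| = 4
distance = (5 + 1 + 4) / 2 = 10 / 2 = 5

Answer: 5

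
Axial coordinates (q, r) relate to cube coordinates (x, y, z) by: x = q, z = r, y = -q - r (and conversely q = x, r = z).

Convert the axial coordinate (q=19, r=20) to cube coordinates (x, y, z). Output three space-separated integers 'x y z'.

x = q = 19
z = r = 20
y = -x - z = -(19) - (20) = -39

Answer: 19 -39 20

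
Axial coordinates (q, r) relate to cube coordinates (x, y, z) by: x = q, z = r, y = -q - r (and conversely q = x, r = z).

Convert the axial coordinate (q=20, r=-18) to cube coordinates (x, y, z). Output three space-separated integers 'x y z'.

x = q = 20
z = r = -18
y = -x - z = -(20) - (-18) = -2

Answer: 20 -2 -18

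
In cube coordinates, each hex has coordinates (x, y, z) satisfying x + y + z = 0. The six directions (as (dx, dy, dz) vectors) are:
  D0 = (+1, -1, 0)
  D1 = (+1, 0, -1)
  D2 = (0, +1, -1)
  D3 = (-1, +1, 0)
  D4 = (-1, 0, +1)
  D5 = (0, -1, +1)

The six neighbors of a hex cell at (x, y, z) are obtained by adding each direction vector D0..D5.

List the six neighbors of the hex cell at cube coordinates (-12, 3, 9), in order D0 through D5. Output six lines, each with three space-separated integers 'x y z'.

Center: (-12, 3, 9). Add each direction:
  D0: (-12, 3, 9) + (1, -1, 0) = (-11, 2, 9)
  D1: (-12, 3, 9) + (1, 0, -1) = (-11, 3, 8)
  D2: (-12, 3, 9) + (0, 1, -1) = (-12, 4, 8)
  D3: (-12, 3, 9) + (-1, 1, 0) = (-13, 4, 9)
  D4: (-12, 3, 9) + (-1, 0, 1) = (-13, 3, 10)
  D5: (-12, 3, 9) + (0, -1, 1) = (-12, 2, 10)

Answer: -11 2 9
-11 3 8
-12 4 8
-13 4 9
-13 3 10
-12 2 10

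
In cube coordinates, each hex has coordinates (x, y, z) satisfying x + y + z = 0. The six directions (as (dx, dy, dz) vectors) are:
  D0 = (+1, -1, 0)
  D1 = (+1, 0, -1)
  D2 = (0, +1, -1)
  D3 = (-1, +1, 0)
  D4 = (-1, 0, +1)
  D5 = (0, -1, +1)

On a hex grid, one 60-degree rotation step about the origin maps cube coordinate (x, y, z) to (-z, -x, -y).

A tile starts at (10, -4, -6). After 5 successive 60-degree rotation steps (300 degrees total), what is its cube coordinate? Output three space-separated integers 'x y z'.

Answer: 4 6 -10

Derivation:
Start: (10, -4, -6)
Step 1: (10, -4, -6) -> (-(-6), -(10), -(-4)) = (6, -10, 4)
Step 2: (6, -10, 4) -> (-(4), -(6), -(-10)) = (-4, -6, 10)
Step 3: (-4, -6, 10) -> (-(10), -(-4), -(-6)) = (-10, 4, 6)
Step 4: (-10, 4, 6) -> (-(6), -(-10), -(4)) = (-6, 10, -4)
Step 5: (-6, 10, -4) -> (-(-4), -(-6), -(10)) = (4, 6, -10)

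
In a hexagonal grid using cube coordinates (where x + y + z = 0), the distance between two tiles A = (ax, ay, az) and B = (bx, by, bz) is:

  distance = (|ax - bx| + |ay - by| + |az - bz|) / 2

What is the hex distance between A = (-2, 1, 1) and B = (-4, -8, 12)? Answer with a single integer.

|ax - bx| = |-2 - (-4)| = 2
|ay - by| = |1 - (-8)| = 9
|az - bz| = |1 - 12| = 11
distance = (2 + 9 + 11) / 2 = 22 / 2 = 11

Answer: 11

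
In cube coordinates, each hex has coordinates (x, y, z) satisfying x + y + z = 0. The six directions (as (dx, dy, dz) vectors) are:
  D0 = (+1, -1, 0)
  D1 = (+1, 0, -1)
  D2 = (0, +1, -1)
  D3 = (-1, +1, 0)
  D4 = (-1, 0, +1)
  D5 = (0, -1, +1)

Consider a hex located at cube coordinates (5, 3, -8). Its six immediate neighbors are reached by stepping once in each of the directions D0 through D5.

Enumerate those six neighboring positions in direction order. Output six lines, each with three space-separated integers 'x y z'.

Center: (5, 3, -8). Add each direction:
  D0: (5, 3, -8) + (1, -1, 0) = (6, 2, -8)
  D1: (5, 3, -8) + (1, 0, -1) = (6, 3, -9)
  D2: (5, 3, -8) + (0, 1, -1) = (5, 4, -9)
  D3: (5, 3, -8) + (-1, 1, 0) = (4, 4, -8)
  D4: (5, 3, -8) + (-1, 0, 1) = (4, 3, -7)
  D5: (5, 3, -8) + (0, -1, 1) = (5, 2, -7)

Answer: 6 2 -8
6 3 -9
5 4 -9
4 4 -8
4 3 -7
5 2 -7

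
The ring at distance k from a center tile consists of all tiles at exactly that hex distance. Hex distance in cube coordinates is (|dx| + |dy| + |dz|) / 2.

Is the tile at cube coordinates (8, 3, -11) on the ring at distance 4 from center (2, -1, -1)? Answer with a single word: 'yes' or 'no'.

Answer: no

Derivation:
|px - cx| = |8 - 2| = 6
|py - cy| = |3 - (-1)| = 4
|pz - cz| = |-11 - (-1)| = 10
distance = (6+4+10)/2 = 20/2 = 10
radius = 4; distance != radius -> no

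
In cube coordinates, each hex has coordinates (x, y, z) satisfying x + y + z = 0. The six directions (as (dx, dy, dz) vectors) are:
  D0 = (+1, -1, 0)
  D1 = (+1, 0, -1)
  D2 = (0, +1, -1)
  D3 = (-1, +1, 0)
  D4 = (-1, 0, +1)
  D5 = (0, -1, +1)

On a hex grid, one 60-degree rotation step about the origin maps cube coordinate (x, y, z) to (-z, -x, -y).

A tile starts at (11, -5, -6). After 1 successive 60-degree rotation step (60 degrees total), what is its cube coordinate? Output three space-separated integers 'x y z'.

Start: (11, -5, -6)
Step 1: (11, -5, -6) -> (-(-6), -(11), -(-5)) = (6, -11, 5)

Answer: 6 -11 5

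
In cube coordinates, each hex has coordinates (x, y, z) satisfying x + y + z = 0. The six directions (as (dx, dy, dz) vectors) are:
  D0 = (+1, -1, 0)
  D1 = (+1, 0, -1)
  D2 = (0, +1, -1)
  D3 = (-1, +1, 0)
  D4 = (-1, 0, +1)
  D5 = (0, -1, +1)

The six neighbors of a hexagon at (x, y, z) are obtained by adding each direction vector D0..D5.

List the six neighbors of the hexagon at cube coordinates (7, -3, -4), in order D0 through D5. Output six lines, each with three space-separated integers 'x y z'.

Center: (7, -3, -4). Add each direction:
  D0: (7, -3, -4) + (1, -1, 0) = (8, -4, -4)
  D1: (7, -3, -4) + (1, 0, -1) = (8, -3, -5)
  D2: (7, -3, -4) + (0, 1, -1) = (7, -2, -5)
  D3: (7, -3, -4) + (-1, 1, 0) = (6, -2, -4)
  D4: (7, -3, -4) + (-1, 0, 1) = (6, -3, -3)
  D5: (7, -3, -4) + (0, -1, 1) = (7, -4, -3)

Answer: 8 -4 -4
8 -3 -5
7 -2 -5
6 -2 -4
6 -3 -3
7 -4 -3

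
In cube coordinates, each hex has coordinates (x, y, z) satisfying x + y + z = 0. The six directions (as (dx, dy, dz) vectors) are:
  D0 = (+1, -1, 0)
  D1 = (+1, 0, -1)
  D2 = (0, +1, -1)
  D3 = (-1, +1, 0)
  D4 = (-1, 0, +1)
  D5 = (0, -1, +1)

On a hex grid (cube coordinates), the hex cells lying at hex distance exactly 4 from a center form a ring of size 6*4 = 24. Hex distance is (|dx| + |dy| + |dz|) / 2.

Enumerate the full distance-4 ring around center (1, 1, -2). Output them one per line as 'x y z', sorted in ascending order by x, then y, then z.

Walk ring at distance 4 from (1, 1, -2):
Start at center + D4*4 = (-3, 1, 2)
  hex 0: (-3, 1, 2)
  hex 1: (-2, 0, 2)
  hex 2: (-1, -1, 2)
  hex 3: (0, -2, 2)
  hex 4: (1, -3, 2)
  hex 5: (2, -3, 1)
  hex 6: (3, -3, 0)
  hex 7: (4, -3, -1)
  hex 8: (5, -3, -2)
  hex 9: (5, -2, -3)
  hex 10: (5, -1, -4)
  hex 11: (5, 0, -5)
  hex 12: (5, 1, -6)
  hex 13: (4, 2, -6)
  hex 14: (3, 3, -6)
  hex 15: (2, 4, -6)
  hex 16: (1, 5, -6)
  hex 17: (0, 5, -5)
  hex 18: (-1, 5, -4)
  hex 19: (-2, 5, -3)
  hex 20: (-3, 5, -2)
  hex 21: (-3, 4, -1)
  hex 22: (-3, 3, 0)
  hex 23: (-3, 2, 1)
Sorted: 24 hexes.

Answer: -3 1 2
-3 2 1
-3 3 0
-3 4 -1
-3 5 -2
-2 0 2
-2 5 -3
-1 -1 2
-1 5 -4
0 -2 2
0 5 -5
1 -3 2
1 5 -6
2 -3 1
2 4 -6
3 -3 0
3 3 -6
4 -3 -1
4 2 -6
5 -3 -2
5 -2 -3
5 -1 -4
5 0 -5
5 1 -6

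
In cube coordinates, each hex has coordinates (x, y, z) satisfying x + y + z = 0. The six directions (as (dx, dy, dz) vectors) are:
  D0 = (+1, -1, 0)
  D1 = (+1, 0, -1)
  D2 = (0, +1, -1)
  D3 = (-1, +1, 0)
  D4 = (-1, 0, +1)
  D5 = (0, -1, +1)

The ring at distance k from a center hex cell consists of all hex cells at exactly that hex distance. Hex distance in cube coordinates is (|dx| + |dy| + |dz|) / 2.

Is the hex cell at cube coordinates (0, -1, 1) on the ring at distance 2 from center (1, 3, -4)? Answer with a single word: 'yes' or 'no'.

|px - cx| = |0 - 1| = 1
|py - cy| = |-1 - 3| = 4
|pz - cz| = |1 - (-4)| = 5
distance = (1+4+5)/2 = 10/2 = 5
radius = 2; distance != radius -> no

Answer: no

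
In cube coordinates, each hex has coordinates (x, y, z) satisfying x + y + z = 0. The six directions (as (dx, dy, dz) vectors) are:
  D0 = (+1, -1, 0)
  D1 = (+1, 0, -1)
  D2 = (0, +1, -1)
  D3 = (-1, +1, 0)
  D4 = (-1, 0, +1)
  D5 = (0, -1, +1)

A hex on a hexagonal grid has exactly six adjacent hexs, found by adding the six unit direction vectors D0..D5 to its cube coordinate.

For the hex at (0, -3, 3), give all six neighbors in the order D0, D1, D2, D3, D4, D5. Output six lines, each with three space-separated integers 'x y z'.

Center: (0, -3, 3). Add each direction:
  D0: (0, -3, 3) + (1, -1, 0) = (1, -4, 3)
  D1: (0, -3, 3) + (1, 0, -1) = (1, -3, 2)
  D2: (0, -3, 3) + (0, 1, -1) = (0, -2, 2)
  D3: (0, -3, 3) + (-1, 1, 0) = (-1, -2, 3)
  D4: (0, -3, 3) + (-1, 0, 1) = (-1, -3, 4)
  D5: (0, -3, 3) + (0, -1, 1) = (0, -4, 4)

Answer: 1 -4 3
1 -3 2
0 -2 2
-1 -2 3
-1 -3 4
0 -4 4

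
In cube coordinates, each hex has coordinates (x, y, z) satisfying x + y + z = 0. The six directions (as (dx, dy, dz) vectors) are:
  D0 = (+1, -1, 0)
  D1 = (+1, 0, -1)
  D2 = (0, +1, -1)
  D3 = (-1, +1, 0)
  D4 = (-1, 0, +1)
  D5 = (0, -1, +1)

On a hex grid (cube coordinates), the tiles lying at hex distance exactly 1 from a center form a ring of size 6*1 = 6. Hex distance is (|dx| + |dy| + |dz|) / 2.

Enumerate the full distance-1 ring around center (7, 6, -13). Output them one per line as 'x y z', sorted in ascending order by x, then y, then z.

Answer: 6 6 -12
6 7 -13
7 5 -12
7 7 -14
8 5 -13
8 6 -14

Derivation:
Walk ring at distance 1 from (7, 6, -13):
Start at center + D4*1 = (6, 6, -12)
  hex 0: (6, 6, -12)
  hex 1: (7, 5, -12)
  hex 2: (8, 5, -13)
  hex 3: (8, 6, -14)
  hex 4: (7, 7, -14)
  hex 5: (6, 7, -13)
Sorted: 6 hexes.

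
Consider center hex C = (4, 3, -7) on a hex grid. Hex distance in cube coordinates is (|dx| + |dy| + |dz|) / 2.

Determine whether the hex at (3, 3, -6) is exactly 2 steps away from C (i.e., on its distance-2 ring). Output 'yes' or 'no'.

Answer: no

Derivation:
|px - cx| = |3 - 4| = 1
|py - cy| = |3 - 3| = 0
|pz - cz| = |-6 - (-7)| = 1
distance = (1+0+1)/2 = 2/2 = 1
radius = 2; distance != radius -> no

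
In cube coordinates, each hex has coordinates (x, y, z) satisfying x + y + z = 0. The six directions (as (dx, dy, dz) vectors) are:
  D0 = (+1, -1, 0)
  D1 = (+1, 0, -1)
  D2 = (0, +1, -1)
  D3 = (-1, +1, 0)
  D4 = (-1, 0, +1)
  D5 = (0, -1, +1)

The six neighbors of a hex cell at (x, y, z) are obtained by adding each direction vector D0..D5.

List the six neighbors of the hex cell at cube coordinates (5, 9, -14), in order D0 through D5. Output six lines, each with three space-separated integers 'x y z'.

Answer: 6 8 -14
6 9 -15
5 10 -15
4 10 -14
4 9 -13
5 8 -13

Derivation:
Center: (5, 9, -14). Add each direction:
  D0: (5, 9, -14) + (1, -1, 0) = (6, 8, -14)
  D1: (5, 9, -14) + (1, 0, -1) = (6, 9, -15)
  D2: (5, 9, -14) + (0, 1, -1) = (5, 10, -15)
  D3: (5, 9, -14) + (-1, 1, 0) = (4, 10, -14)
  D4: (5, 9, -14) + (-1, 0, 1) = (4, 9, -13)
  D5: (5, 9, -14) + (0, -1, 1) = (5, 8, -13)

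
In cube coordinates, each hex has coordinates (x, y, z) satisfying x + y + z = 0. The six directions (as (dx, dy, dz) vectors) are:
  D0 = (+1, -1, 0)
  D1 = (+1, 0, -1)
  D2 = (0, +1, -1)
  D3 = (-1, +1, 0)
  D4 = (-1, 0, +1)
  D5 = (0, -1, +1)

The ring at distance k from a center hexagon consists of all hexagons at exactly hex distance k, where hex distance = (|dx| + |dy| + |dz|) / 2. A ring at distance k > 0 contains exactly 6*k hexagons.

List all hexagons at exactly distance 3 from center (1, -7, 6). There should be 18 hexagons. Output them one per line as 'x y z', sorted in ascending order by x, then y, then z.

Walk ring at distance 3 from (1, -7, 6):
Start at center + D4*3 = (-2, -7, 9)
  hex 0: (-2, -7, 9)
  hex 1: (-1, -8, 9)
  hex 2: (0, -9, 9)
  hex 3: (1, -10, 9)
  hex 4: (2, -10, 8)
  hex 5: (3, -10, 7)
  hex 6: (4, -10, 6)
  hex 7: (4, -9, 5)
  hex 8: (4, -8, 4)
  hex 9: (4, -7, 3)
  hex 10: (3, -6, 3)
  hex 11: (2, -5, 3)
  hex 12: (1, -4, 3)
  hex 13: (0, -4, 4)
  hex 14: (-1, -4, 5)
  hex 15: (-2, -4, 6)
  hex 16: (-2, -5, 7)
  hex 17: (-2, -6, 8)
Sorted: 18 hexes.

Answer: -2 -7 9
-2 -6 8
-2 -5 7
-2 -4 6
-1 -8 9
-1 -4 5
0 -9 9
0 -4 4
1 -10 9
1 -4 3
2 -10 8
2 -5 3
3 -10 7
3 -6 3
4 -10 6
4 -9 5
4 -8 4
4 -7 3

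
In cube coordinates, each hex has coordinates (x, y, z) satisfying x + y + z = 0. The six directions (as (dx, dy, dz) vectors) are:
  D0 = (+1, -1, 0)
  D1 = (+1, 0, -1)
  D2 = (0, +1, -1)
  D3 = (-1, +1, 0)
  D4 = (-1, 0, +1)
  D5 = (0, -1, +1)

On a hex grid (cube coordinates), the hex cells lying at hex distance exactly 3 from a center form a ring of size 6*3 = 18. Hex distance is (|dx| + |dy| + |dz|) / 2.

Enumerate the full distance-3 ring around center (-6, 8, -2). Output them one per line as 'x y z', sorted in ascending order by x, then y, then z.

Walk ring at distance 3 from (-6, 8, -2):
Start at center + D4*3 = (-9, 8, 1)
  hex 0: (-9, 8, 1)
  hex 1: (-8, 7, 1)
  hex 2: (-7, 6, 1)
  hex 3: (-6, 5, 1)
  hex 4: (-5, 5, 0)
  hex 5: (-4, 5, -1)
  hex 6: (-3, 5, -2)
  hex 7: (-3, 6, -3)
  hex 8: (-3, 7, -4)
  hex 9: (-3, 8, -5)
  hex 10: (-4, 9, -5)
  hex 11: (-5, 10, -5)
  hex 12: (-6, 11, -5)
  hex 13: (-7, 11, -4)
  hex 14: (-8, 11, -3)
  hex 15: (-9, 11, -2)
  hex 16: (-9, 10, -1)
  hex 17: (-9, 9, 0)
Sorted: 18 hexes.

Answer: -9 8 1
-9 9 0
-9 10 -1
-9 11 -2
-8 7 1
-8 11 -3
-7 6 1
-7 11 -4
-6 5 1
-6 11 -5
-5 5 0
-5 10 -5
-4 5 -1
-4 9 -5
-3 5 -2
-3 6 -3
-3 7 -4
-3 8 -5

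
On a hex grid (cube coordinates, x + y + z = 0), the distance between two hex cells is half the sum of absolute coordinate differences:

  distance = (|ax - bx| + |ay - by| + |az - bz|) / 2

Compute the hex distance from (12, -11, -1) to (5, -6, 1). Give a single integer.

Answer: 7

Derivation:
|ax - bx| = |12 - 5| = 7
|ay - by| = |-11 - (-6)| = 5
|az - bz| = |-1 - 1| = 2
distance = (7 + 5 + 2) / 2 = 14 / 2 = 7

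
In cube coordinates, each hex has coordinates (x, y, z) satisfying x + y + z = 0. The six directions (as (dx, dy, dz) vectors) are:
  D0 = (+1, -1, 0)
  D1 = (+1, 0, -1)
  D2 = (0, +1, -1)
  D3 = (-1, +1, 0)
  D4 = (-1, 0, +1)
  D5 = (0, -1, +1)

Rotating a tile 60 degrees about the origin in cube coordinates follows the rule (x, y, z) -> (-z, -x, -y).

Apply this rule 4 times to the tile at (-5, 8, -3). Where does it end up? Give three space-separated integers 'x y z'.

Answer: -3 -5 8

Derivation:
Start: (-5, 8, -3)
Step 1: (-5, 8, -3) -> (-(-3), -(-5), -(8)) = (3, 5, -8)
Step 2: (3, 5, -8) -> (-(-8), -(3), -(5)) = (8, -3, -5)
Step 3: (8, -3, -5) -> (-(-5), -(8), -(-3)) = (5, -8, 3)
Step 4: (5, -8, 3) -> (-(3), -(5), -(-8)) = (-3, -5, 8)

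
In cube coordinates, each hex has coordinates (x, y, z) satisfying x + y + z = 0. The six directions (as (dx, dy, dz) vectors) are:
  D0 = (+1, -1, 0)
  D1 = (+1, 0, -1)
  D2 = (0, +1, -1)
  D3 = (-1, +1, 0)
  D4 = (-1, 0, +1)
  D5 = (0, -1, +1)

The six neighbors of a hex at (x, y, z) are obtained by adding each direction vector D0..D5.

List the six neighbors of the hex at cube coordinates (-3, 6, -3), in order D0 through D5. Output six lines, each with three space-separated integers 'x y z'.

Center: (-3, 6, -3). Add each direction:
  D0: (-3, 6, -3) + (1, -1, 0) = (-2, 5, -3)
  D1: (-3, 6, -3) + (1, 0, -1) = (-2, 6, -4)
  D2: (-3, 6, -3) + (0, 1, -1) = (-3, 7, -4)
  D3: (-3, 6, -3) + (-1, 1, 0) = (-4, 7, -3)
  D4: (-3, 6, -3) + (-1, 0, 1) = (-4, 6, -2)
  D5: (-3, 6, -3) + (0, -1, 1) = (-3, 5, -2)

Answer: -2 5 -3
-2 6 -4
-3 7 -4
-4 7 -3
-4 6 -2
-3 5 -2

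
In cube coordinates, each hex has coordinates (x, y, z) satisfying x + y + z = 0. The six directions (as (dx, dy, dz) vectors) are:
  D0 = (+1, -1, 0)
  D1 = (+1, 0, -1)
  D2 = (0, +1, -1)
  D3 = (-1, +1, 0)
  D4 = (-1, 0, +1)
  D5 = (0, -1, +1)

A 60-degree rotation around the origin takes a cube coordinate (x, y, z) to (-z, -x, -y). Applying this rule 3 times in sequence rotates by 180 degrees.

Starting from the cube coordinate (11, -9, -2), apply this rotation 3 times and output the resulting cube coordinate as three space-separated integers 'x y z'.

Answer: -11 9 2

Derivation:
Start: (11, -9, -2)
Step 1: (11, -9, -2) -> (-(-2), -(11), -(-9)) = (2, -11, 9)
Step 2: (2, -11, 9) -> (-(9), -(2), -(-11)) = (-9, -2, 11)
Step 3: (-9, -2, 11) -> (-(11), -(-9), -(-2)) = (-11, 9, 2)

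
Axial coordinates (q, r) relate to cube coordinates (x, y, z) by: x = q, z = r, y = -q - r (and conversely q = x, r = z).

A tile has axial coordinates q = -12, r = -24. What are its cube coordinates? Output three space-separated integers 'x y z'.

x = q = -12
z = r = -24
y = -x - z = -(-12) - (-24) = 36

Answer: -12 36 -24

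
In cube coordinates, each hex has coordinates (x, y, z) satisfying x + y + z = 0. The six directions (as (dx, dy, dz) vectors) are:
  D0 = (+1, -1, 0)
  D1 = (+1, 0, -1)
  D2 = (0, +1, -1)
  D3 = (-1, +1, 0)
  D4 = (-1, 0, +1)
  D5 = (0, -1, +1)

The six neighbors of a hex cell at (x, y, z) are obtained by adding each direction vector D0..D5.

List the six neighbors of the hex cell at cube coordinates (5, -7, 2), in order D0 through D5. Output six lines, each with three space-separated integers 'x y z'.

Center: (5, -7, 2). Add each direction:
  D0: (5, -7, 2) + (1, -1, 0) = (6, -8, 2)
  D1: (5, -7, 2) + (1, 0, -1) = (6, -7, 1)
  D2: (5, -7, 2) + (0, 1, -1) = (5, -6, 1)
  D3: (5, -7, 2) + (-1, 1, 0) = (4, -6, 2)
  D4: (5, -7, 2) + (-1, 0, 1) = (4, -7, 3)
  D5: (5, -7, 2) + (0, -1, 1) = (5, -8, 3)

Answer: 6 -8 2
6 -7 1
5 -6 1
4 -6 2
4 -7 3
5 -8 3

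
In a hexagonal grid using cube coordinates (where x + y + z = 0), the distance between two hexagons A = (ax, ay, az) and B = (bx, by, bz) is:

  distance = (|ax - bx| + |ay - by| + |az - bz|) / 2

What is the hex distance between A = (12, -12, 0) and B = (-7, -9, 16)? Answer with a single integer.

|ax - bx| = |12 - (-7)| = 19
|ay - by| = |-12 - (-9)| = 3
|az - bz| = |0 - 16| = 16
distance = (19 + 3 + 16) / 2 = 38 / 2 = 19

Answer: 19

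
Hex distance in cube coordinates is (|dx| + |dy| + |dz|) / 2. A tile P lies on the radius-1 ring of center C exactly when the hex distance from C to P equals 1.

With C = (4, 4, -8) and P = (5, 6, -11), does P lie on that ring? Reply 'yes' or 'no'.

Answer: no

Derivation:
|px - cx| = |5 - 4| = 1
|py - cy| = |6 - 4| = 2
|pz - cz| = |-11 - (-8)| = 3
distance = (1+2+3)/2 = 6/2 = 3
radius = 1; distance != radius -> no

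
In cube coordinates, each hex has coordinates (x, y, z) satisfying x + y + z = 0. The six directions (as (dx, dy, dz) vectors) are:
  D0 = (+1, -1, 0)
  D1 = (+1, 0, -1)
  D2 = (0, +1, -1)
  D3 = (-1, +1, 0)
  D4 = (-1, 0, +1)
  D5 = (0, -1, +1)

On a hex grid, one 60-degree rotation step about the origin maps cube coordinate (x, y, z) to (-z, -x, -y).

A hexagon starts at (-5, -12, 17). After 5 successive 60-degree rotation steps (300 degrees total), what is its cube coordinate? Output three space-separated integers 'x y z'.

Answer: 12 -17 5

Derivation:
Start: (-5, -12, 17)
Step 1: (-5, -12, 17) -> (-(17), -(-5), -(-12)) = (-17, 5, 12)
Step 2: (-17, 5, 12) -> (-(12), -(-17), -(5)) = (-12, 17, -5)
Step 3: (-12, 17, -5) -> (-(-5), -(-12), -(17)) = (5, 12, -17)
Step 4: (5, 12, -17) -> (-(-17), -(5), -(12)) = (17, -5, -12)
Step 5: (17, -5, -12) -> (-(-12), -(17), -(-5)) = (12, -17, 5)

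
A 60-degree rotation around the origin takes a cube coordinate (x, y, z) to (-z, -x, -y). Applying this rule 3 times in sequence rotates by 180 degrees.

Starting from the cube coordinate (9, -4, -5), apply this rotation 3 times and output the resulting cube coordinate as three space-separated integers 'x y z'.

Answer: -9 4 5

Derivation:
Start: (9, -4, -5)
Step 1: (9, -4, -5) -> (-(-5), -(9), -(-4)) = (5, -9, 4)
Step 2: (5, -9, 4) -> (-(4), -(5), -(-9)) = (-4, -5, 9)
Step 3: (-4, -5, 9) -> (-(9), -(-4), -(-5)) = (-9, 4, 5)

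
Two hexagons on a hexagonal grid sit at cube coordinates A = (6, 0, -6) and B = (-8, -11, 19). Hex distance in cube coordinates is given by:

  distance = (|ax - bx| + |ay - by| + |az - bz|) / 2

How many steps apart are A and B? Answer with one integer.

Answer: 25

Derivation:
|ax - bx| = |6 - (-8)| = 14
|ay - by| = |0 - (-11)| = 11
|az - bz| = |-6 - 19| = 25
distance = (14 + 11 + 25) / 2 = 50 / 2 = 25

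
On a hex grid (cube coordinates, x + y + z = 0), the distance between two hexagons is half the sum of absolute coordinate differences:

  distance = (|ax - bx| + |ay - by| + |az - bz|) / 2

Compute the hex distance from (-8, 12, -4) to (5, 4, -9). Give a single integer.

Answer: 13

Derivation:
|ax - bx| = |-8 - 5| = 13
|ay - by| = |12 - 4| = 8
|az - bz| = |-4 - (-9)| = 5
distance = (13 + 8 + 5) / 2 = 26 / 2 = 13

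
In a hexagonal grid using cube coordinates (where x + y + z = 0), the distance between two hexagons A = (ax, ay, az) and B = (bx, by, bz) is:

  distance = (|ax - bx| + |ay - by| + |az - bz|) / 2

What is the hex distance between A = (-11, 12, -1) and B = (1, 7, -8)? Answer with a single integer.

|ax - bx| = |-11 - 1| = 12
|ay - by| = |12 - 7| = 5
|az - bz| = |-1 - (-8)| = 7
distance = (12 + 5 + 7) / 2 = 24 / 2 = 12

Answer: 12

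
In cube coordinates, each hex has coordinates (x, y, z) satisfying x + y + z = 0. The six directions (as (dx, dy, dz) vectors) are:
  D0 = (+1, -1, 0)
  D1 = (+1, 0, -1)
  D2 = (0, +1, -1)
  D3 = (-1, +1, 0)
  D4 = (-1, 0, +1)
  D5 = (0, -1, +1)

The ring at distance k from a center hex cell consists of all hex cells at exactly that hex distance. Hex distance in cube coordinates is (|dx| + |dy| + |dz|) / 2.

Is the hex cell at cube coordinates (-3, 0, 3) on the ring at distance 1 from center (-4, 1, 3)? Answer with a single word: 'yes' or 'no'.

|px - cx| = |-3 - (-4)| = 1
|py - cy| = |0 - 1| = 1
|pz - cz| = |3 - 3| = 0
distance = (1+1+0)/2 = 2/2 = 1
radius = 1; distance == radius -> yes

Answer: yes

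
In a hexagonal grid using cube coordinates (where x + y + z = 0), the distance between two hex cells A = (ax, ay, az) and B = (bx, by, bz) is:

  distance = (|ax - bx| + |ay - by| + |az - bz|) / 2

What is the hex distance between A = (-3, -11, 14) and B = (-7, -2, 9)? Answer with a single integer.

Answer: 9

Derivation:
|ax - bx| = |-3 - (-7)| = 4
|ay - by| = |-11 - (-2)| = 9
|az - bz| = |14 - 9| = 5
distance = (4 + 9 + 5) / 2 = 18 / 2 = 9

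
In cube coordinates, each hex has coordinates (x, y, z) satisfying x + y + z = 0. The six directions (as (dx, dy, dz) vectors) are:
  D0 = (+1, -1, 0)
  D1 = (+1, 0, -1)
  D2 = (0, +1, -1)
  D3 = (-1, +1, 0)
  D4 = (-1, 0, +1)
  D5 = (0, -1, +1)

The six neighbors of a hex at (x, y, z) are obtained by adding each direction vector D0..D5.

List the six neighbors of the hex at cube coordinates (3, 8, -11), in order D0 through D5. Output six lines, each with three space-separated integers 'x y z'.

Answer: 4 7 -11
4 8 -12
3 9 -12
2 9 -11
2 8 -10
3 7 -10

Derivation:
Center: (3, 8, -11). Add each direction:
  D0: (3, 8, -11) + (1, -1, 0) = (4, 7, -11)
  D1: (3, 8, -11) + (1, 0, -1) = (4, 8, -12)
  D2: (3, 8, -11) + (0, 1, -1) = (3, 9, -12)
  D3: (3, 8, -11) + (-1, 1, 0) = (2, 9, -11)
  D4: (3, 8, -11) + (-1, 0, 1) = (2, 8, -10)
  D5: (3, 8, -11) + (0, -1, 1) = (3, 7, -10)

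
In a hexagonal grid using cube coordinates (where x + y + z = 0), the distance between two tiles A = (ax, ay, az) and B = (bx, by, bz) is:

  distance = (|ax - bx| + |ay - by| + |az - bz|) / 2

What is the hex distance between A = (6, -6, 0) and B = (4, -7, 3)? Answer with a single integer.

Answer: 3

Derivation:
|ax - bx| = |6 - 4| = 2
|ay - by| = |-6 - (-7)| = 1
|az - bz| = |0 - 3| = 3
distance = (2 + 1 + 3) / 2 = 6 / 2 = 3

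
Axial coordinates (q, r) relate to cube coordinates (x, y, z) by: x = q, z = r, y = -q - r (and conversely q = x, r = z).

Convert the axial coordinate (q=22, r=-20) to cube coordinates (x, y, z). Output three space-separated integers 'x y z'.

x = q = 22
z = r = -20
y = -x - z = -(22) - (-20) = -2

Answer: 22 -2 -20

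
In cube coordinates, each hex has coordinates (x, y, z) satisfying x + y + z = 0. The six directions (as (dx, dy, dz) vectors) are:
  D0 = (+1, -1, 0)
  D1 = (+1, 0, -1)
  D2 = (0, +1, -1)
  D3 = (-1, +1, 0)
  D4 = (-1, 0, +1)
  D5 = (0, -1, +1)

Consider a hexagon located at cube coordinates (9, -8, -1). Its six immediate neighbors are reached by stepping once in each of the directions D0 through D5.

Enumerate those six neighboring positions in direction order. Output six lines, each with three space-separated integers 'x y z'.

Answer: 10 -9 -1
10 -8 -2
9 -7 -2
8 -7 -1
8 -8 0
9 -9 0

Derivation:
Center: (9, -8, -1). Add each direction:
  D0: (9, -8, -1) + (1, -1, 0) = (10, -9, -1)
  D1: (9, -8, -1) + (1, 0, -1) = (10, -8, -2)
  D2: (9, -8, -1) + (0, 1, -1) = (9, -7, -2)
  D3: (9, -8, -1) + (-1, 1, 0) = (8, -7, -1)
  D4: (9, -8, -1) + (-1, 0, 1) = (8, -8, 0)
  D5: (9, -8, -1) + (0, -1, 1) = (9, -9, 0)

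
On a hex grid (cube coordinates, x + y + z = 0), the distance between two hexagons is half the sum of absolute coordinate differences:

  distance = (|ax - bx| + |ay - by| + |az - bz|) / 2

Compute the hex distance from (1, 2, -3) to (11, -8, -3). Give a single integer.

Answer: 10

Derivation:
|ax - bx| = |1 - 11| = 10
|ay - by| = |2 - (-8)| = 10
|az - bz| = |-3 - (-3)| = 0
distance = (10 + 10 + 0) / 2 = 20 / 2 = 10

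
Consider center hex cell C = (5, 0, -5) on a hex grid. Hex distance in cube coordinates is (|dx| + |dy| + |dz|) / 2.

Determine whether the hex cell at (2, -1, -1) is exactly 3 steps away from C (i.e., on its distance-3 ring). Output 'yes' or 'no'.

Answer: no

Derivation:
|px - cx| = |2 - 5| = 3
|py - cy| = |-1 - 0| = 1
|pz - cz| = |-1 - (-5)| = 4
distance = (3+1+4)/2 = 8/2 = 4
radius = 3; distance != radius -> no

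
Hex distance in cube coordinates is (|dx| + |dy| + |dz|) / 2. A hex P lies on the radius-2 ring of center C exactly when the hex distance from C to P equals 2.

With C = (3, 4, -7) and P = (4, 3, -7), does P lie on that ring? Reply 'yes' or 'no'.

Answer: no

Derivation:
|px - cx| = |4 - 3| = 1
|py - cy| = |3 - 4| = 1
|pz - cz| = |-7 - (-7)| = 0
distance = (1+1+0)/2 = 2/2 = 1
radius = 2; distance != radius -> no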